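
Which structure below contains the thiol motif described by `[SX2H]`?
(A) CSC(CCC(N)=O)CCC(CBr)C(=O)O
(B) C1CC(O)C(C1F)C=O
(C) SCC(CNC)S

[SX2H] describes an aliphatic sulfur with two connections, one being H (a thiol).
(A) has a methylthio ether (-SCH3) but the sulfur has H0 (bonded to two carbons), not H1.
(B) has a hydroxyl group (-OH) but it is an -OH, not an -SH.
(C) contains a thiol (-SH), which satisfies every atom and bond constraint.
So the answer is (C).

C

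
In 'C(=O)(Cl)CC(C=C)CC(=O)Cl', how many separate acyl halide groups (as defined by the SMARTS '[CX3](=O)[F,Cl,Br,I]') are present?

2

[CX3](=O)[F,Cl,Br,I] is the SMARTS for an acyl halide: a carbonyl carbon bonded to a halogen.
The molecule carries 2 separate instances of an acyl chloride (-C(=O)Cl) meeting every constraint; each maps to a distinct set of atoms, giving 2 matches.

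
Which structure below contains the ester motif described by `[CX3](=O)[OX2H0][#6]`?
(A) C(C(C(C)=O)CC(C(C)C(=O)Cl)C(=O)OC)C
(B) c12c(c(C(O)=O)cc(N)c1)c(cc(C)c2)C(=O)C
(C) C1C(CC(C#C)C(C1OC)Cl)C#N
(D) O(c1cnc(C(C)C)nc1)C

[CX3](=O)[OX2H0][#6] describes a carbonyl carbon bonded to an oxygen that is itself bonded to carbon (no H on that O) (an ester).
(A) contains a methyl-ester group (-C(=O)OCH3), which satisfies every atom and bond constraint.
(B) has a carboxylic acid group (-C(=O)OH) but the singly-bonded O carries H (OX2H1, not H0).
(C) has a methoxy ether (-OCH3) but the ether oxygen is not adjacent to a C=O carbon.
(D) has a methoxy ether (-OCH3) but the ether oxygen is not adjacent to a C=O carbon.
So the answer is (A).

A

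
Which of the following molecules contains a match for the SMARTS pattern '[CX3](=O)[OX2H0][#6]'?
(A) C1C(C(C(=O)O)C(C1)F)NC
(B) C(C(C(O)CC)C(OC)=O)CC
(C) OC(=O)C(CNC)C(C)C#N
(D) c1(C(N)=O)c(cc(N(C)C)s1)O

B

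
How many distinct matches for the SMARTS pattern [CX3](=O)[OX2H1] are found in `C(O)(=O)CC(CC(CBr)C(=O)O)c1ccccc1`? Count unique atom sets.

2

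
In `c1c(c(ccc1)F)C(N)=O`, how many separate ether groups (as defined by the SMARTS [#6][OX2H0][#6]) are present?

0

[#6][OX2H0][#6] is the SMARTS for an ether: an aliphatic oxygen bridging two carbons with no H on the oxygen.
No fragment in the molecule satisfies every constraint, giving 0 matches.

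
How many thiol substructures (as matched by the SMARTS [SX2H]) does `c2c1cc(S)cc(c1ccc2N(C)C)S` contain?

[SX2H] is the SMARTS for a thiol: an aliphatic sulfur with two connections, one being H.
The molecule carries 2 separate instances of a thiol (-SH) meeting every constraint; each maps to a distinct set of atoms, giving 2 matches.

2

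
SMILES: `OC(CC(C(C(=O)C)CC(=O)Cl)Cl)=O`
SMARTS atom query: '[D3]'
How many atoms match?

5

The query [D3] means: atom with exactly three heavy-atom neighbours.
Check the 14 heavy atoms by environment: 2× C (D2) → no; 5× C (D3) → match; 4× O (D1) → no; 2× Cl (D1) → no; 1× C (D1) → no.
That gives 5 matching atoms.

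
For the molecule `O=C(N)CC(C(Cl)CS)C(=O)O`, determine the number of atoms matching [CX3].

2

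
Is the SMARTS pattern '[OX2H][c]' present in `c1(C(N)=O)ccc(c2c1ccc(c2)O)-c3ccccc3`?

Yes

The pattern [OX2H][c] describes a hydroxyl oxygen attached to an aromatic carbon — a phenol.
The molecule carries a hydroxyl group (-OH), whose atoms satisfy every constraint of the query, so the pattern matches.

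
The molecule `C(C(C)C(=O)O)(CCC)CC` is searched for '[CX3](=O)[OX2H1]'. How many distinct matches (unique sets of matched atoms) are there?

[CX3](=O)[OX2H1] is the SMARTS for a carboxylic acid: an sp2 carbon double-bonded to O and single-bonded to an -OH oxygen.
Exactly one fragment in the molecule meets all constraints, giving 1 match.

1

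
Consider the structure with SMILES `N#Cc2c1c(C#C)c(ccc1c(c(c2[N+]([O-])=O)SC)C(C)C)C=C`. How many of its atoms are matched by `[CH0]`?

2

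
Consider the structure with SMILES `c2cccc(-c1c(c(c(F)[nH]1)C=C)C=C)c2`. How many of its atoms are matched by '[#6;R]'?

Check the 16 heavy atoms by environment: 1× n (aromatic, in 5-ring) → no; 4× c (aromatic, in 5-ring) → match; 4× C (acyclic) → no; 1× F (acyclic) → no; 6× c (aromatic, in 6-ring) → match.
Summing the matching environments: 4 + 6 = 10 matching atoms.

10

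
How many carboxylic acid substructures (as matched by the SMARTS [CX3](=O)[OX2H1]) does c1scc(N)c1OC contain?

0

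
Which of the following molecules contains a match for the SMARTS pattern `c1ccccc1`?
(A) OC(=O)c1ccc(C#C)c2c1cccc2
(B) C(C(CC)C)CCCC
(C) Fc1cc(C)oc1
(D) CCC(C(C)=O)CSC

A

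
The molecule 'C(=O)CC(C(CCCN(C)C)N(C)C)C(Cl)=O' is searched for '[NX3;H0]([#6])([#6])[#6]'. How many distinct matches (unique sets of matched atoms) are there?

[NX3;H0]([#6])([#6])[#6] is the SMARTS for a tertiary amine: a trivalent nitrogen with no H, bonded to three carbons.
The molecule carries 2 separate instances of a dimethylamino group (-N(CH3)2) meeting every constraint; each maps to a distinct set of atoms, giving 2 matches.

2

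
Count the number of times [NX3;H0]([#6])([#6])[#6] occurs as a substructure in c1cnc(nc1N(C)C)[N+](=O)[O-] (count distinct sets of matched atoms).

1

[NX3;H0]([#6])([#6])[#6] is the SMARTS for a tertiary amine: a trivalent nitrogen with no H, bonded to three carbons.
Exactly one fragment in the molecule meets all constraints, giving 1 match.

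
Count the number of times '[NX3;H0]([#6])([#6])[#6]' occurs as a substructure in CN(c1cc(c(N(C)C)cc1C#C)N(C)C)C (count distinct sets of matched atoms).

3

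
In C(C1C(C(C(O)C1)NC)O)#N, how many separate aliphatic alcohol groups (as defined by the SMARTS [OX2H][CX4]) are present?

2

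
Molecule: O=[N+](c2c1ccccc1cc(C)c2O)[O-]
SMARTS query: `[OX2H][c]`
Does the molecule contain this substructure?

The pattern [OX2H][c] describes a hydroxyl oxygen attached to an aromatic carbon — a phenol.
The molecule carries a hydroxyl group (-OH), whose atoms satisfy every constraint of the query, so the pattern matches.

Yes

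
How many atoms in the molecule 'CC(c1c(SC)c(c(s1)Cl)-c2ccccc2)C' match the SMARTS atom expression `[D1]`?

4

The query [D1] means: atom with exactly one heavy-atom neighbour (degree 1).
Check the 17 heavy atoms by environment: 1× s (aromatic, D2) → no; 5× c (aromatic, D3) → no; 1× C (D3) → no; 3× C (D1) → match; 1× Cl (D1) → match; 1× S (D2) → no; 5× c (aromatic, D2) → no.
Summing the matching environments: 3 + 1 = 4 matching atoms.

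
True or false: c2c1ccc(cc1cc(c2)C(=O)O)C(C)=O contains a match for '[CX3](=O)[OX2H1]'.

True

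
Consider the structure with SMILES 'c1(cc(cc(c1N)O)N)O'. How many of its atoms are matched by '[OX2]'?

2

Check the 10 heavy atoms by environment: 6× c (aromatic, X3) → no; 2× N (X3) → no; 2× O (X2) → match.
That gives 2 matching atoms.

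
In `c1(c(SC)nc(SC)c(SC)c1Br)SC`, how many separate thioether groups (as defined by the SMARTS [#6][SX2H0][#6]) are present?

[#6][SX2H0][#6] is the SMARTS for a thioether: an aliphatic sulfur bridging two carbons with no H on the sulfur.
The molecule carries 4 separate instances of a methylthio ether (-SCH3) meeting every constraint; each maps to a distinct set of atoms, giving 4 matches.

4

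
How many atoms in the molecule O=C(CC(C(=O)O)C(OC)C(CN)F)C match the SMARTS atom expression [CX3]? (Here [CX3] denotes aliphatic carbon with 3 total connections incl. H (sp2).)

2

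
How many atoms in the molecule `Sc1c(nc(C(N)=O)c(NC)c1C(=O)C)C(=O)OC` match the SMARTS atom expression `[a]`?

6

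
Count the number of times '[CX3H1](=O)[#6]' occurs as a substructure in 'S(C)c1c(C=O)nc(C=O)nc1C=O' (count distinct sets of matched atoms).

3

[CX3H1](=O)[#6] is the SMARTS for an aldehyde: an sp2 carbon with one H, double-bonded to O and single-bonded to carbon.
The molecule carries 3 separate instances of an aldehyde (-CHO) meeting every constraint; each maps to a distinct set of atoms, giving 3 matches.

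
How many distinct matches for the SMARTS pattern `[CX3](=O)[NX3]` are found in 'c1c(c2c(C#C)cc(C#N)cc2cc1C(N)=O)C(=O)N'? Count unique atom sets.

[CX3](=O)[NX3] is the SMARTS for an amide: a carbonyl carbon bonded to a trivalent nitrogen.
The molecule carries 2 separate instances of a primary amide (-C(=O)NH2) meeting every constraint; each maps to a distinct set of atoms, giving 2 matches.

2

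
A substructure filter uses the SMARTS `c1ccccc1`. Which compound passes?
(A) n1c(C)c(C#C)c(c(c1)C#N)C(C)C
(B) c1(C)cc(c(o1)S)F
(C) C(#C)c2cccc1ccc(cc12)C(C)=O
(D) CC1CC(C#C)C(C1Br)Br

c1ccccc1 describes six aromatic carbons in a ring (a benzene ring).
(A) has a methyl group (-CH3) but no six-membered all-carbon aromatic ring is present.
(B) has a methyl group (-CH3) but no six-membered all-carbon aromatic ring is present.
(C) contains the required atom environment, so the pattern matches.
(D) has a methyl group (-CH3) but no six-membered all-carbon aromatic ring is present.
So the answer is (C).

C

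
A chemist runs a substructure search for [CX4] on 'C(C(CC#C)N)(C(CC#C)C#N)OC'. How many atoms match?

6

The query [CX4] means: C with X4: aliphatic carbon with exactly 4 total connections (bonds + H).
Check the 14 heavy atoms by environment: 6× C (X4) → match; 1× O (X2) → no; 1× N (X3) → no; 5× C (X2) → no; 1× N (X1) → no.
That gives 6 matching atoms.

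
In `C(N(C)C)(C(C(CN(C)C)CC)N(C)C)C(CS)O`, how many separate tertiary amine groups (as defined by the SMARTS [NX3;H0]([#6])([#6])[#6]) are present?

3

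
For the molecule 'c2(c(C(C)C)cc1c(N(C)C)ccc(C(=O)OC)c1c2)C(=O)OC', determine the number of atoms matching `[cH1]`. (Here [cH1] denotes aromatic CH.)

4

The query [cH1] means: aromatic carbon bearing exactly one hydrogen.
Check the 24 heavy atoms by environment: 6× c (aromatic, H0) → no; 4× c (aromatic, H1) → match; 1× N (H0) → no; 6× C (H3) → no; 2× C (H0) → no; 4× O (H0) → no; 1× C (H1) → no.
That gives 4 matching atoms.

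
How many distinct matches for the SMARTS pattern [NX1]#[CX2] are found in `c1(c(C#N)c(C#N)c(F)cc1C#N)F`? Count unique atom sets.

[NX1]#[CX2] is the SMARTS for a nitrile: a nitrogen triple-bonded to a two-connected carbon.
The molecule carries 3 separate instances of a nitrile (-C#N) meeting every constraint; each maps to a distinct set of atoms, giving 3 matches.

3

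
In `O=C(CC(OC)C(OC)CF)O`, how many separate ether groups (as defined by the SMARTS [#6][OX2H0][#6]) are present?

[#6][OX2H0][#6] is the SMARTS for an ether: an aliphatic oxygen bridging two carbons with no H on the oxygen.
The molecule carries 2 separate instances of a methoxy ether (-OCH3) meeting every constraint; each maps to a distinct set of atoms, giving 2 matches.

2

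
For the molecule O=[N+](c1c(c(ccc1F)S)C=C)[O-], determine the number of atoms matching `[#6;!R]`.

The query [#6;!R] means: carbon not in any ring.
Check the 13 heavy atoms by environment: 6× c (aromatic, in 6-ring) → no; 1× F (acyclic) → no; 1× S (acyclic) → no; 2× C (acyclic) → match; 1× N (charge +1, acyclic) → no; 1× O (charge -1, acyclic) → no; 1× O (acyclic) → no.
That gives 2 matching atoms.

2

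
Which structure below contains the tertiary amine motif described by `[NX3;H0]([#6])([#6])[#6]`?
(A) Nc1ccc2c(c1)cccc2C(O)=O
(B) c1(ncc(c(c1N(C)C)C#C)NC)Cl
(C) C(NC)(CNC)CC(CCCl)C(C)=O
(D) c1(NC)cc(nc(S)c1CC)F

B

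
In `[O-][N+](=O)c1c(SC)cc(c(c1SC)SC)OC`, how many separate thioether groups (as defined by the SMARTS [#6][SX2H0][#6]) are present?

3

[#6][SX2H0][#6] is the SMARTS for a thioether: an aliphatic sulfur bridging two carbons with no H on the sulfur.
The molecule carries 3 separate instances of a methylthio ether (-SCH3) meeting every constraint; each maps to a distinct set of atoms, giving 3 matches.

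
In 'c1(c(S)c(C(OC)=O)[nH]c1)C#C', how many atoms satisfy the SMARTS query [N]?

0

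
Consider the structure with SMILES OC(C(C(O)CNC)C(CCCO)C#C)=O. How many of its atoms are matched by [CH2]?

4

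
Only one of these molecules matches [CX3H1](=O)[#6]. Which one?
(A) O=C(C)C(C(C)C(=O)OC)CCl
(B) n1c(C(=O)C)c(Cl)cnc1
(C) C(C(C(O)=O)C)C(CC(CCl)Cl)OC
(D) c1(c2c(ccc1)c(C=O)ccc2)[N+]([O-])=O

[CX3H1](=O)[#6] describes an sp2 carbon with one H, double-bonded to O and single-bonded to carbon (an aldehyde).
(A) has a methyl-ester group (-C(=O)OCH3) but the carbonyl carbon has H0, not H1.
(B) has an acetyl/ketone group (-C(=O)CH3) but the carbonyl carbon has H0 (two carbon neighbours), not H1.
(C) has a carboxylic acid group (-C(=O)OH) but the carbonyl carbon has H0 and is bonded to O, not H1.
(D) contains an aldehyde (-CHO), which satisfies every atom and bond constraint.
So the answer is (D).

D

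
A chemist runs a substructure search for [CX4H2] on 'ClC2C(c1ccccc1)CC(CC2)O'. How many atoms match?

3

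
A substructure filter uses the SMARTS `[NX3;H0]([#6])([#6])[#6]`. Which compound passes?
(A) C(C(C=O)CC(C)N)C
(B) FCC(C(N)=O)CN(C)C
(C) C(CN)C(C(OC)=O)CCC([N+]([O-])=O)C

B

[NX3;H0]([#6])([#6])[#6] describes a trivalent nitrogen with no H, bonded to three carbons (a tertiary amine).
(A) has a primary amino group (-NH2) but the nitrogen has H2, not H0 with three carbons.
(B) contains a dimethylamino group (-N(CH3)2), which satisfies every atom and bond constraint.
(C) has a primary amino group (-NH2) but the nitrogen has H2, not H0 with three carbons.
So the answer is (B).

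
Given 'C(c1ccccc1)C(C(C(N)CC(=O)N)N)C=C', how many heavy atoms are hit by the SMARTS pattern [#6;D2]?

The query [#6;D2] means: any carbon bonded to exactly two heavy atoms.
Check the 18 heavy atoms by environment: 3× C (D2) → match; 4× C (D3) → no; 3× N (D1) → no; 1× c (aromatic, D3) → no; 5× c (aromatic, D2) → match; 1× C (D1) → no; 1× O (D1) → no.
Summing the matching environments: 3 + 5 = 8 matching atoms.

8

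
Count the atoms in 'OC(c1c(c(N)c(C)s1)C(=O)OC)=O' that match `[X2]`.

3

The query [X2] means: any atom with exactly two total connections (bonds + H).
Check the 14 heavy atoms by environment: 1× s (aromatic, X2) → match; 4× c (aromatic, X3) → no; 2× C (X3) → no; 2× O (X1) → no; 2× O (X2) → match; 2× C (X4) → no; 1× N (X3) → no.
Summing the matching environments: 1 + 2 = 3 matching atoms.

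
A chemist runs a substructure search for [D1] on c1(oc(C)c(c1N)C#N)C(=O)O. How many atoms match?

5

The query [D1] means: atom with exactly one heavy-atom neighbour (degree 1).
Check the 12 heavy atoms by environment: 1× o (aromatic, D2) → no; 4× c (aromatic, D3) → no; 1× C (D1) → match; 2× N (D1) → match; 1× C (D2) → no; 1× C (D3) → no; 2× O (D1) → match.
Summing the matching environments: 1 + 2 + 2 = 5 matching atoms.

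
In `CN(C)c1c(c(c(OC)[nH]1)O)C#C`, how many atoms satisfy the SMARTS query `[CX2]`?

The query [CX2] means: C with X2: aliphatic carbon with exactly 2 total connections.
Check the 13 heavy atoms by environment: 1× n (aromatic, X3) → no; 4× c (aromatic, X3) → no; 1× N (X3) → no; 3× C (X4) → no; 2× O (X2) → no; 2× C (X2) → match.
That gives 2 matching atoms.

2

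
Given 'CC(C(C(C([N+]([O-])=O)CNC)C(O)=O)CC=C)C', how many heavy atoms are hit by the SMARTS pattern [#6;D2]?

3

Check the 18 heavy atoms by environment: 3× C (D2) → match; 5× C (D3) → no; 3× O (D1) → no; 1× N (charge +1, D3) → no; 1× O (charge -1, D1) → no; 4× C (D1) → no; 1× N (D2) → no.
That gives 3 matching atoms.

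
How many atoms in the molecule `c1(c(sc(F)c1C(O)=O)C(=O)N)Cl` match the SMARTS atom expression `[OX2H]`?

1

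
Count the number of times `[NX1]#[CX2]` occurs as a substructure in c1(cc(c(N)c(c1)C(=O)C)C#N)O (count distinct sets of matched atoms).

[NX1]#[CX2] is the SMARTS for a nitrile: a nitrogen triple-bonded to a two-connected carbon.
Exactly one fragment in the molecule meets all constraints, giving 1 match.

1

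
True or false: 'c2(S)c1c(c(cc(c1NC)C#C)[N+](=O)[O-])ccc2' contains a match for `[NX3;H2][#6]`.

False

The pattern [NX3;H2][#6] describes a trivalent nitrogen with two H attached to carbon — a primary amine.
The closest candidate here is a nitro group (-[N+](=O)[O-]), but the nitrogen is [N+] with no H, not NX3H2. No other fragment satisfies the full query, so there is no match.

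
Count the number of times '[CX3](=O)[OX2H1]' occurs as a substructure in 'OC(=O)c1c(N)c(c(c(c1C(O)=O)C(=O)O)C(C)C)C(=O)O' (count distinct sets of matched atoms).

[CX3](=O)[OX2H1] is the SMARTS for a carboxylic acid: an sp2 carbon double-bonded to O and single-bonded to an -OH oxygen.
The molecule carries 4 separate instances of a carboxylic acid group (-C(=O)OH) meeting every constraint; each maps to a distinct set of atoms, giving 4 matches.

4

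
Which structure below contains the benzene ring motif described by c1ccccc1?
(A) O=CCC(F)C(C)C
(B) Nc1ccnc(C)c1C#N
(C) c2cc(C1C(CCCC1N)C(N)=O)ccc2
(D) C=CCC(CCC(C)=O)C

c1ccccc1 describes six aromatic carbons in a ring (a benzene ring).
(A) has a methyl group (-CH3) but no six-membered all-carbon aromatic ring is present.
(B) has a methyl group (-CH3) but no six-membered all-carbon aromatic ring is present.
(C) contains a phenyl ring, which satisfies every atom and bond constraint.
(D) has a methyl group (-CH3) but no six-membered all-carbon aromatic ring is present.
So the answer is (C).

C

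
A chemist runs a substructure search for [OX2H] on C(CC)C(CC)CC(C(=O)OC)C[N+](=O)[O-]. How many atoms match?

0

The query [OX2H] means: aliphatic oxygen with two connections, one of which is H — an -OH oxygen.
Check the 16 heavy atoms by environment: 3× C (H3, X4) → no; 5× C (H2, X4) → no; 2× C (H1, X4) → no; 1× N (charge +1, H0, X3) → no; 1× O (charge -1, H0, X1) → no; 2× O (H0, X1) → no; 1× C (H0, X3) → no; 1× O (H0, X2) → no.
No environment satisfies the query, so 0 matching atoms.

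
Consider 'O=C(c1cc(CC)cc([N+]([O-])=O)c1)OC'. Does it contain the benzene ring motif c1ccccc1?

The pattern c1ccccc1 describes six aromatic carbons in a ring — a benzene ring.
The required atom environment is present in the molecule, so the pattern matches.

Yes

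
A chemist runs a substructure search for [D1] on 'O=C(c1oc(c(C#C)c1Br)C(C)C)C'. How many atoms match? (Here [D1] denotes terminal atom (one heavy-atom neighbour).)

6

Check the 14 heavy atoms by environment: 1× o (aromatic, D2) → no; 4× c (aromatic, D3) → no; 1× C (D2) → no; 4× C (D1) → match; 2× C (D3) → no; 1× Br (D1) → match; 1× O (D1) → match.
Summing the matching environments: 4 + 1 + 1 = 6 matching atoms.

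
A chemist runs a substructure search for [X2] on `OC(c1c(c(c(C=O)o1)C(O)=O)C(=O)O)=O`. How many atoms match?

Check the 16 heavy atoms by environment: 1× o (aromatic, X2) → match; 4× c (aromatic, X3) → no; 4× C (X3) → no; 4× O (X1) → no; 3× O (X2) → match.
Summing the matching environments: 1 + 3 = 4 matching atoms.

4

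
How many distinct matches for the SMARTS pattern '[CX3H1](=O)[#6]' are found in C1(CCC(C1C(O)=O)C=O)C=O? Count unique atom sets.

[CX3H1](=O)[#6] is the SMARTS for an aldehyde: an sp2 carbon with one H, double-bonded to O and single-bonded to carbon.
The molecule carries 2 separate instances of an aldehyde (-CHO) meeting every constraint; each maps to a distinct set of atoms, giving 2 matches.

2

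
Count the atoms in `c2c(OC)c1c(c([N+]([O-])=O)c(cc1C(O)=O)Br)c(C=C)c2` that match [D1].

Check the 21 heavy atoms by environment: 7× c (aromatic, D3) → no; 3× c (aromatic, D2) → no; 1× C (D3) → no; 3× O (D1) → match; 1× O (D2) → no; 2× C (D1) → match; 1× C (D2) → no; 1× N (charge +1, D3) → no; 1× O (charge -1, D1) → match; 1× Br (D1) → match.
Summing the matching environments: 3 + 2 + 1 + 1 = 7 matching atoms.

7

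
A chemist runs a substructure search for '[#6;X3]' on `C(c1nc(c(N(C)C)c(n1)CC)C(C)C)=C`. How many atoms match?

The query [#6;X3] means: any carbon (aromatic or not) with three total connections.
Check the 16 heavy atoms by environment: 2× n (aromatic, X2) → no; 4× c (aromatic, X3) → match; 2× C (X3) → match; 7× C (X4) → no; 1× N (X3) → no.
Summing the matching environments: 4 + 2 = 6 matching atoms.

6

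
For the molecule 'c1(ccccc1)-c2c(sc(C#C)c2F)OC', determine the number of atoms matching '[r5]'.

5

Check the 16 heavy atoms by environment: 1× s (aromatic, in 5-ring) → match; 4× c (aromatic, in 5-ring) → match; 1× F (acyclic) → no; 3× C (acyclic) → no; 6× c (aromatic, in 6-ring) → no; 1× O (acyclic) → no.
Summing the matching environments: 1 + 4 = 5 matching atoms.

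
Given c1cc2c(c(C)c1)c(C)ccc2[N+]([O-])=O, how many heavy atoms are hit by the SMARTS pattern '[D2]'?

Check the 15 heavy atoms by environment: 5× c (aromatic, D3) → no; 5× c (aromatic, D2) → match; 1× N (charge +1, D3) → no; 1× O (charge -1, D1) → no; 1× O (D1) → no; 2× C (D1) → no.
That gives 5 matching atoms.

5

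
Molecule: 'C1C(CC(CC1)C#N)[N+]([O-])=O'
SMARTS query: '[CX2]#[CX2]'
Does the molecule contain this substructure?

No

The pattern [CX2]#[CX2] describes a carbon-carbon triple bond — an alkyne.
The closest candidate here is a nitrile (-C#N), but the triple bond is C#N, not C#C. No other fragment satisfies the full query, so there is no match.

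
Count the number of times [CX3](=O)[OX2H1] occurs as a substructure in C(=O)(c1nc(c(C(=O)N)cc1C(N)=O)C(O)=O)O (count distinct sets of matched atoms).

2

[CX3](=O)[OX2H1] is the SMARTS for a carboxylic acid: an sp2 carbon double-bonded to O and single-bonded to an -OH oxygen.
The molecule carries 2 separate instances of a carboxylic acid group (-C(=O)OH) meeting every constraint; each maps to a distinct set of atoms, giving 2 matches.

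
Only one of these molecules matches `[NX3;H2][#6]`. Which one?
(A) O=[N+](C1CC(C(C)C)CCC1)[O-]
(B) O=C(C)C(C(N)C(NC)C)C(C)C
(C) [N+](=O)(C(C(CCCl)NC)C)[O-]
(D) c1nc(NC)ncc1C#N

[NX3;H2][#6] describes a trivalent nitrogen with two H attached to carbon (a primary amine).
(A) has a nitro group (-[N+](=O)[O-]) but the nitrogen is [N+] with no H, not NX3H2.
(B) contains a primary amino group (-NH2), which satisfies every atom and bond constraint.
(C) has a nitro group (-[N+](=O)[O-]) but the nitrogen is [N+] with no H, not NX3H2.
(D) has a nitrile (-C#N) but the nitrogen is NX1 (triple-bonded), not NX3 with two H.
So the answer is (B).

B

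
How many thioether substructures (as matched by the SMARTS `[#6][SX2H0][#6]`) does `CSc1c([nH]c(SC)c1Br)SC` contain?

[#6][SX2H0][#6] is the SMARTS for a thioether: an aliphatic sulfur bridging two carbons with no H on the sulfur.
The molecule carries 3 separate instances of a methylthio ether (-SCH3) meeting every constraint; each maps to a distinct set of atoms, giving 3 matches.

3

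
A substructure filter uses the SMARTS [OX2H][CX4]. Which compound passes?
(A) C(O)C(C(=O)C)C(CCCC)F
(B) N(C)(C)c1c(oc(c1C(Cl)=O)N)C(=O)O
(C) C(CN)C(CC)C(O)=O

[OX2H][CX4] describes a hydroxyl oxygen bound to an sp3 (X4) carbon (an aliphatic alcohol).
(A) contains a hydroxyl group (-OH), which satisfies every atom and bond constraint.
(B) has a carboxylic acid group (-C(=O)OH) but the -OH is on a CX3 carbonyl carbon, not a CX4 carbon.
(C) has a carboxylic acid group (-C(=O)OH) but the -OH is on a CX3 carbonyl carbon, not a CX4 carbon.
So the answer is (A).

A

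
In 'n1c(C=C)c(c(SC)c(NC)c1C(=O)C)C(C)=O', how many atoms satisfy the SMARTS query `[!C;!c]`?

Check the 18 heavy atoms by environment: 1× n (aromatic) → match; 5× c (aromatic) → no; 8× C → no; 2× O → match; 1× N → match; 1× S → match.
Summing the matching environments: 1 + 2 + 1 + 1 = 5 matching atoms.

5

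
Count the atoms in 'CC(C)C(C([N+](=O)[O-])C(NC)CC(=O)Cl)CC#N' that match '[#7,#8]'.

6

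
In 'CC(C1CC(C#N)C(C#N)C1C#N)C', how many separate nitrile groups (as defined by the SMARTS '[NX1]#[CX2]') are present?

3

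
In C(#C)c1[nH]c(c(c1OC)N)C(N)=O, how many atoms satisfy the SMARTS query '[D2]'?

3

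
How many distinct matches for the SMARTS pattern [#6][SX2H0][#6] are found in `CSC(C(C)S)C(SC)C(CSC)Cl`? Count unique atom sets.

3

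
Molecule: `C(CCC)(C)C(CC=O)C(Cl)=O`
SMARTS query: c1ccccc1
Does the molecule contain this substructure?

No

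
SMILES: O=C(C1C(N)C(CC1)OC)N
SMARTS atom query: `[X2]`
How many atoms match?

1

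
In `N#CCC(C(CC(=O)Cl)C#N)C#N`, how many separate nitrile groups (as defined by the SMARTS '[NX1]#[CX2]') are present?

[NX1]#[CX2] is the SMARTS for a nitrile: a nitrogen triple-bonded to a two-connected carbon.
The molecule carries 3 separate instances of a nitrile (-C#N) meeting every constraint; each maps to a distinct set of atoms, giving 3 matches.

3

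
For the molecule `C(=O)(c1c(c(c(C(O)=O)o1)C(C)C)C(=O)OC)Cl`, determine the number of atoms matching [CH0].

3

Check the 18 heavy atoms by environment: 1× o (aromatic, H0) → no; 4× c (aromatic, H0) → no; 3× C (H0) → match; 4× O (H0) → no; 3× C (H3) → no; 1× Cl (H0) → no; 1× O (H1) → no; 1× C (H1) → no.
That gives 3 matching atoms.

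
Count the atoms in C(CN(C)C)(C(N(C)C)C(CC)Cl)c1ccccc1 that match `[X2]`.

0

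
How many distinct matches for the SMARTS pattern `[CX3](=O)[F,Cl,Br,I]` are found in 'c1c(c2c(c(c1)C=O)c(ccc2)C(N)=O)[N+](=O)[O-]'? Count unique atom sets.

0

[CX3](=O)[F,Cl,Br,I] is the SMARTS for an acyl halide: a carbonyl carbon bonded to a halogen.
No fragment in the molecule satisfies every constraint, giving 0 matches.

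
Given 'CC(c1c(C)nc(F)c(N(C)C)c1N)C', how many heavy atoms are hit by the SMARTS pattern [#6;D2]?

0

Check the 15 heavy atoms by environment: 1× n (aromatic, D2) → no; 5× c (aromatic, D3) → no; 1× C (D3) → no; 5× C (D1) → no; 1× F (D1) → no; 1× N (D1) → no; 1× N (D3) → no.
No environment satisfies the query, so 0 matching atoms.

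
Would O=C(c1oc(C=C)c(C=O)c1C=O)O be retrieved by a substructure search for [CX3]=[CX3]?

Yes

The pattern [CX3]=[CX3] describes a non-aromatic C=C double bond between two sp2 carbons — an alkene.
The molecule carries a vinyl group (-CH=CH2), whose atoms satisfy every constraint of the query, so the pattern matches.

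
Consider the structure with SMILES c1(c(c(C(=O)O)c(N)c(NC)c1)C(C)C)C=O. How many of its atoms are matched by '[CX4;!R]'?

4

Check the 17 heavy atoms by environment: 6× c (aromatic, X3, in 6-ring) → no; 4× C (X4, acyclic) → match; 2× C (X3, acyclic) → no; 2× O (X1, acyclic) → no; 2× N (X3, acyclic) → no; 1× O (X2, acyclic) → no.
That gives 4 matching atoms.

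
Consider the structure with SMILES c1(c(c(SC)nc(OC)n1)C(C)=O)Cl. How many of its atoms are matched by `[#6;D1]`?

3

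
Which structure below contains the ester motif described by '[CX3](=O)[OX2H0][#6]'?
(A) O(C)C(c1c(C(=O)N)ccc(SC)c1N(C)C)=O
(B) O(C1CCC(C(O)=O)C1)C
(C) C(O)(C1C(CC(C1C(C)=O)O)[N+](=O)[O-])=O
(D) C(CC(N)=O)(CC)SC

[CX3](=O)[OX2H0][#6] describes a carbonyl carbon bonded to an oxygen that is itself bonded to carbon (no H on that O) (an ester).
(A) contains a methyl-ester group (-C(=O)OCH3), which satisfies every atom and bond constraint.
(B) has a methoxy ether (-OCH3) but the ether oxygen is not adjacent to a C=O carbon.
(C) has a carboxylic acid group (-C(=O)OH) but the singly-bonded O carries H (OX2H1, not H0).
(D) has a primary amide (-C(=O)NH2) but the carbonyl is bonded to N, not to an O-C linkage.
So the answer is (A).

A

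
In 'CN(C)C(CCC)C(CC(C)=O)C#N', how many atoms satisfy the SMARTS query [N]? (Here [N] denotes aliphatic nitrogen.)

2

The query [N] means: uppercase N matches aliphatic (non-aromatic) nitrogen only.
Check the 14 heavy atoms by environment: 11× C → no; 1× O → no; 2× N → match.
That gives 2 matching atoms.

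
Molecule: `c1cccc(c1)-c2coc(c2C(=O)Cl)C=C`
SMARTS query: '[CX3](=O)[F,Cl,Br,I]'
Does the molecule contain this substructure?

The pattern [CX3](=O)[F,Cl,Br,I] describes a carbonyl carbon bonded to a halogen — an acyl halide.
The molecule carries an acyl chloride (-C(=O)Cl), whose atoms satisfy every constraint of the query, so the pattern matches.

Yes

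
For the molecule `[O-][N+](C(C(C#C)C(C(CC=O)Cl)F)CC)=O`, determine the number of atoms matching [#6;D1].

The query [#6;D1] means: carbon bonded to exactly one heavy atom.
Check the 16 heavy atoms by environment: 2× C (D1) → match; 4× C (D2) → no; 4× C (D3) → no; 2× O (D1) → no; 1× N (charge +1, D3) → no; 1× O (charge -1, D1) → no; 1× F (D1) → no; 1× Cl (D1) → no.
That gives 2 matching atoms.

2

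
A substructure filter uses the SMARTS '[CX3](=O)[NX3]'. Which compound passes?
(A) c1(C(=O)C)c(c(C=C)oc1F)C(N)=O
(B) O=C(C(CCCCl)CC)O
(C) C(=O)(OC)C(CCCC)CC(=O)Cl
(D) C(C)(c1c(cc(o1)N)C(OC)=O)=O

[CX3](=O)[NX3] describes a carbonyl carbon bonded to a trivalent nitrogen (an amide).
(A) contains a primary amide (-C(=O)NH2), which satisfies every atom and bond constraint.
(B) has a carboxylic acid group (-C(=O)OH) but the carbonyl is bonded to O, not to an NX3 nitrogen.
(C) has a methyl-ester group (-C(=O)OCH3) but the carbonyl is bonded to O, not to an NX3 nitrogen.
(D) has a methyl-ester group (-C(=O)OCH3) but the carbonyl is bonded to O, not to an NX3 nitrogen.
So the answer is (A).

A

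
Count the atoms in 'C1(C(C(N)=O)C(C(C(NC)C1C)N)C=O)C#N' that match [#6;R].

6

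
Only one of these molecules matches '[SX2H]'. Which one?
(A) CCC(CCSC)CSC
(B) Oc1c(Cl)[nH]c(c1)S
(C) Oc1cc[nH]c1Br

B

[SX2H] describes an aliphatic sulfur with two connections, one being H (a thiol).
(A) has a methylthio ether (-SCH3) but the sulfur has H0 (bonded to two carbons), not H1.
(B) contains a thiol (-SH), which satisfies every atom and bond constraint.
(C) has a hydroxyl group (-OH) but it is an -OH, not an -SH.
So the answer is (B).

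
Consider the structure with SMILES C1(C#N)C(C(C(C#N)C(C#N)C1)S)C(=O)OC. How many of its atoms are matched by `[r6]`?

6

The query [r6] means: r6 matches atoms in a six-membered ring.
Check the 17 heavy atoms by environment: 6× C (in 6-ring) → match; 5× C (acyclic) → no; 3× N (acyclic) → no; 1× S (acyclic) → no; 2× O (acyclic) → no.
That gives 6 matching atoms.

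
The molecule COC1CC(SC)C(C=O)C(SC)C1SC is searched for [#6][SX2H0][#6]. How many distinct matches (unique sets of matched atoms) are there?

3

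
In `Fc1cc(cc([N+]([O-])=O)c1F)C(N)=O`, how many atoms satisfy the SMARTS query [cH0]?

The query [cH0] means: aromatic carbon with no attached hydrogen (substituted or ring-fusion).
Check the 14 heavy atoms by environment: 4× c (aromatic, H0) → match; 2× c (aromatic, H1) → no; 2× F (H0) → no; 1× N (charge +1, H0) → no; 1× O (charge -1, H0) → no; 2× O (H0) → no; 1× C (H0) → no; 1× N (H2) → no.
That gives 4 matching atoms.

4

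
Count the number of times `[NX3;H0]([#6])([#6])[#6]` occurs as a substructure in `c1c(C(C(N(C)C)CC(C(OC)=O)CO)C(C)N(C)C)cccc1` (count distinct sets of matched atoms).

[NX3;H0]([#6])([#6])[#6] is the SMARTS for a tertiary amine: a trivalent nitrogen with no H, bonded to three carbons.
The molecule carries 2 separate instances of a dimethylamino group (-N(CH3)2) meeting every constraint; each maps to a distinct set of atoms, giving 2 matches.

2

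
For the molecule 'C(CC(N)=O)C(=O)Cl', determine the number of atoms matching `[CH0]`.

Check the 8 heavy atoms by environment: 2× C (H2) → no; 2× C (H0) → match; 2× O (H0) → no; 1× N (H2) → no; 1× Cl (H0) → no.
That gives 2 matching atoms.

2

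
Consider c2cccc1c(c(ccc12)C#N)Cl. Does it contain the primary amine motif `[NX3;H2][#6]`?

The pattern [NX3;H2][#6] describes a trivalent nitrogen with two H attached to carbon — a primary amine.
The closest candidate here is a nitrile (-C#N), but the nitrogen is NX1 (triple-bonded), not NX3 with two H. No other fragment satisfies the full query, so there is no match.

No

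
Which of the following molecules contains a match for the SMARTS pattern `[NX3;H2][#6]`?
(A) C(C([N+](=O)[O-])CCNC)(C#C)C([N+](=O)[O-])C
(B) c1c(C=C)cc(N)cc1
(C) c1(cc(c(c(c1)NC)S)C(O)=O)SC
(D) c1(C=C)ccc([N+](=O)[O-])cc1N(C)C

[NX3;H2][#6] describes a trivalent nitrogen with two H attached to carbon (a primary amine).
(A) has an N-methylamino group (-NHCH3) but the nitrogen bears two carbons and only one H (H1), not H2.
(B) contains a primary amino group (-NH2), which satisfies every atom and bond constraint.
(C) has an N-methylamino group (-NHCH3) but the nitrogen bears two carbons and only one H (H1), not H2.
(D) has a nitro group (-[N+](=O)[O-]) but the nitrogen is [N+] with no H, not NX3H2.
So the answer is (B).

B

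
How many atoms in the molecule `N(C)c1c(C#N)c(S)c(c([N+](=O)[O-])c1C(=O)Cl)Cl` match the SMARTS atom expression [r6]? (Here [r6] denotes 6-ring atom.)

6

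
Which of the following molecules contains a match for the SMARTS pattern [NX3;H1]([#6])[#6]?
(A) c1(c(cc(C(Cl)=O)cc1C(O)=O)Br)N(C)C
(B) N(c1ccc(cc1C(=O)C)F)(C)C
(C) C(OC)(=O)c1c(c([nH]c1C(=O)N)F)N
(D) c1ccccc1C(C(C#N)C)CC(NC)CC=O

D

[NX3;H1]([#6])[#6] describes a trivalent nitrogen with one H, bonded to two carbons (a secondary amine).
(A) has a dimethylamino group (-N(CH3)2) but the nitrogen has H0, not H1.
(B) has a dimethylamino group (-N(CH3)2) but the nitrogen has H0, not H1.
(C) has a primary amino group (-NH2) but the nitrogen has H2 and only one carbon neighbour.
(D) contains an N-methylamino group (-NHCH3), which satisfies every atom and bond constraint.
So the answer is (D).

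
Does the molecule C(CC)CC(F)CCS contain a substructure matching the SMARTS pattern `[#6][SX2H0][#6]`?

No

The pattern [#6][SX2H0][#6] describes an aliphatic sulfur bridging two carbons with no H on the sulfur — a thioether.
The closest candidate here is a thiol (-SH), but the sulfur has H1, not H0 bridging two carbons. No other fragment satisfies the full query, so there is no match.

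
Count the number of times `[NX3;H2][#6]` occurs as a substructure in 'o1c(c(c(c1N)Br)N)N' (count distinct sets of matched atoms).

[NX3;H2][#6] is the SMARTS for a primary amine: a trivalent nitrogen with two H attached to carbon.
The molecule carries 3 separate instances of a primary amino group (-NH2) meeting every constraint; each maps to a distinct set of atoms, giving 3 matches.

3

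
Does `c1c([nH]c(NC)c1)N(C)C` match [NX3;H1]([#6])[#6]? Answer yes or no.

The pattern [NX3;H1]([#6])[#6] describes a trivalent nitrogen with one H, bonded to two carbons — a secondary amine.
The molecule carries an N-methylamino group (-NHCH3), whose atoms satisfy every constraint of the query, so the pattern matches.

Yes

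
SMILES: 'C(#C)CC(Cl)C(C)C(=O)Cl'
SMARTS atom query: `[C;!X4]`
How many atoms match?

3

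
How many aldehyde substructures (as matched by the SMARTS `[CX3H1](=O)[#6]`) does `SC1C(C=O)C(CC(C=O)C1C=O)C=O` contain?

[CX3H1](=O)[#6] is the SMARTS for an aldehyde: an sp2 carbon with one H, double-bonded to O and single-bonded to carbon.
The molecule carries 4 separate instances of an aldehyde (-CHO) meeting every constraint; each maps to a distinct set of atoms, giving 4 matches.

4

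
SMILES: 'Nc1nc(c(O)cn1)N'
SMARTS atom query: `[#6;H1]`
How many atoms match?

Check the 9 heavy atoms by environment: 2× n (aromatic, H0) → no; 3× c (aromatic, H0) → no; 1× c (aromatic, H1) → match; 1× O (H1) → no; 2× N (H2) → no.
That gives 1 matching atom.

1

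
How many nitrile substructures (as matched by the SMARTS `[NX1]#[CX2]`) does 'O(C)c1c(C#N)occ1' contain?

[NX1]#[CX2] is the SMARTS for a nitrile: a nitrogen triple-bonded to a two-connected carbon.
Exactly one fragment in the molecule meets all constraints, giving 1 match.

1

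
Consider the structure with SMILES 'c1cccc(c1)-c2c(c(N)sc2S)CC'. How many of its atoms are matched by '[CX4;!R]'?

2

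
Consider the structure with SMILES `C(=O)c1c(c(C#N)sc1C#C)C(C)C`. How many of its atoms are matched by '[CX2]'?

3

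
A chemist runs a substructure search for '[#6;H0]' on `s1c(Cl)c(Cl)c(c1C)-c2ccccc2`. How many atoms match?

5

The query [#6;H0] means: any carbon with no attached hydrogen.
Check the 14 heavy atoms by environment: 1× s (aromatic, H0) → no; 5× c (aromatic, H0) → match; 1× C (H3) → no; 5× c (aromatic, H1) → no; 2× Cl (H0) → no.
That gives 5 matching atoms.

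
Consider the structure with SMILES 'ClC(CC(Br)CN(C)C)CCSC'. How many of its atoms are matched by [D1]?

The query [D1] means: atom with exactly one heavy-atom neighbour (degree 1).
Check the 13 heavy atoms by environment: 4× C (D2) → no; 2× C (D3) → no; 1× N (D3) → no; 3× C (D1) → match; 1× Br (D1) → match; 1× Cl (D1) → match; 1× S (D2) → no.
Summing the matching environments: 3 + 1 + 1 = 5 matching atoms.

5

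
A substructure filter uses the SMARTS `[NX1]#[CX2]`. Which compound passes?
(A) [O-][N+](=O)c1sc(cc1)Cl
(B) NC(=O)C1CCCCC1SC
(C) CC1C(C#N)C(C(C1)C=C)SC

[NX1]#[CX2] describes a nitrogen triple-bonded to a two-connected carbon (a nitrile).
(A) has a nitro group (-[N+](=O)[O-]) but there is no C#N triple bond.
(B) has a primary amide (-C(=O)NH2) but the nitrogen is NX3, not NX1.
(C) contains a nitrile (-C#N), which satisfies every atom and bond constraint.
So the answer is (C).

C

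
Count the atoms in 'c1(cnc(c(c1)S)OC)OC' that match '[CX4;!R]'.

2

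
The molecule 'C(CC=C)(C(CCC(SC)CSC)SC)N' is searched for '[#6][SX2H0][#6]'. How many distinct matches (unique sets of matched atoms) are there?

[#6][SX2H0][#6] is the SMARTS for a thioether: an aliphatic sulfur bridging two carbons with no H on the sulfur.
The molecule carries 3 separate instances of a methylthio ether (-SCH3) meeting every constraint; each maps to a distinct set of atoms, giving 3 matches.

3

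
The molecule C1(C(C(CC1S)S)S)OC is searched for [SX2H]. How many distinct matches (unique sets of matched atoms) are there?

[SX2H] is the SMARTS for a thiol: an aliphatic sulfur with two connections, one being H.
The molecule carries 3 separate instances of a thiol (-SH) meeting every constraint; each maps to a distinct set of atoms, giving 3 matches.

3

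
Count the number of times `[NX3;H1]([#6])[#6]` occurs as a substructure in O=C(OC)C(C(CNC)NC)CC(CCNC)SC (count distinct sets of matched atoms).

3

[NX3;H1]([#6])[#6] is the SMARTS for a secondary amine: a trivalent nitrogen with one H, bonded to two carbons.
The molecule carries 3 separate instances of an N-methylamino group (-NHCH3) meeting every constraint; each maps to a distinct set of atoms, giving 3 matches.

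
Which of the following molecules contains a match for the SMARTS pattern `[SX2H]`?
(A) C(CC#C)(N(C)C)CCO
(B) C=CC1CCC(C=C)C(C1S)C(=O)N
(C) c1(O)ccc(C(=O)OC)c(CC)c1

B

[SX2H] describes an aliphatic sulfur with two connections, one being H (a thiol).
(A) has a hydroxyl group (-OH) but it is an -OH, not an -SH.
(B) contains a thiol (-SH), which satisfies every atom and bond constraint.
(C) has a hydroxyl group (-OH) but it is an -OH, not an -SH.
So the answer is (B).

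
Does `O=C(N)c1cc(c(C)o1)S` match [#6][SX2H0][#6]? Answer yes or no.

No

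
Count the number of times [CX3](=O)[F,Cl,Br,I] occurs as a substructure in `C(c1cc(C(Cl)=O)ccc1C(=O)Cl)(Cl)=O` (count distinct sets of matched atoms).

3

[CX3](=O)[F,Cl,Br,I] is the SMARTS for an acyl halide: a carbonyl carbon bonded to a halogen.
The molecule carries 3 separate instances of an acyl chloride (-C(=O)Cl) meeting every constraint; each maps to a distinct set of atoms, giving 3 matches.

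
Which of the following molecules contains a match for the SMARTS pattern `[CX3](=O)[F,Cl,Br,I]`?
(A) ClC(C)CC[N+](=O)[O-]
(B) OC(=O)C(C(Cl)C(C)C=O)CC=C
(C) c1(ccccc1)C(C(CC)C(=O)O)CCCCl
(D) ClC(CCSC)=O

D

[CX3](=O)[F,Cl,Br,I] describes a carbonyl carbon bonded to a halogen (an acyl halide).
(A) has a chloro substituent but the Cl is not on a carbonyl carbon.
(B) has a chloro substituent but the Cl is not on a carbonyl carbon.
(C) has a chloro substituent but the Cl is not on a carbonyl carbon.
(D) contains an acyl chloride (-C(=O)Cl), which satisfies every atom and bond constraint.
So the answer is (D).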